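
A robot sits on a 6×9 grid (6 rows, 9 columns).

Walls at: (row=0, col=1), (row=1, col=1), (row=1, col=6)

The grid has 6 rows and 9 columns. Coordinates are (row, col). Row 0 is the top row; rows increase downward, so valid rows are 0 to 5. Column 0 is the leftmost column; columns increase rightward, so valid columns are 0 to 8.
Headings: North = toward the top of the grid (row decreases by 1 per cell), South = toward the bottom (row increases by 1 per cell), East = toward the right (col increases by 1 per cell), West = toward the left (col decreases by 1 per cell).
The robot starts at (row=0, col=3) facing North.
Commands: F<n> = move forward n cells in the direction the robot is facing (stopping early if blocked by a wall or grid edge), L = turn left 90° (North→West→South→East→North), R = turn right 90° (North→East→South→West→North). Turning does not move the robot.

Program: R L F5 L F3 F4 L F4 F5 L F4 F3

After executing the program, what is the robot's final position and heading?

Start: (row=0, col=3), facing North
  R: turn right, now facing East
  L: turn left, now facing North
  F5: move forward 0/5 (blocked), now at (row=0, col=3)
  L: turn left, now facing West
  F3: move forward 1/3 (blocked), now at (row=0, col=2)
  F4: move forward 0/4 (blocked), now at (row=0, col=2)
  L: turn left, now facing South
  F4: move forward 4, now at (row=4, col=2)
  F5: move forward 1/5 (blocked), now at (row=5, col=2)
  L: turn left, now facing East
  F4: move forward 4, now at (row=5, col=6)
  F3: move forward 2/3 (blocked), now at (row=5, col=8)
Final: (row=5, col=8), facing East

Answer: Final position: (row=5, col=8), facing East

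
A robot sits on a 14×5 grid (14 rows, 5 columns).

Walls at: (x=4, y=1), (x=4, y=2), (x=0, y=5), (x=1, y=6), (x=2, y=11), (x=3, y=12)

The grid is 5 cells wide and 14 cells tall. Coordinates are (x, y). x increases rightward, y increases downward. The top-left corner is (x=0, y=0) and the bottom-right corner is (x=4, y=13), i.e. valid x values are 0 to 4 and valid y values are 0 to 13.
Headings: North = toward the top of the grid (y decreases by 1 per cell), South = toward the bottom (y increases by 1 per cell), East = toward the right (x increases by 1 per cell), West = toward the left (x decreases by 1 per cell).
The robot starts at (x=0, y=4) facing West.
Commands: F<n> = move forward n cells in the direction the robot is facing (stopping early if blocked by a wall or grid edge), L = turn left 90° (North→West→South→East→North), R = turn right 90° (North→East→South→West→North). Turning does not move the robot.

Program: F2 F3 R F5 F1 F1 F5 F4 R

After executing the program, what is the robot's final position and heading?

Answer: Final position: (x=0, y=0), facing East

Derivation:
Start: (x=0, y=4), facing West
  F2: move forward 0/2 (blocked), now at (x=0, y=4)
  F3: move forward 0/3 (blocked), now at (x=0, y=4)
  R: turn right, now facing North
  F5: move forward 4/5 (blocked), now at (x=0, y=0)
  F1: move forward 0/1 (blocked), now at (x=0, y=0)
  F1: move forward 0/1 (blocked), now at (x=0, y=0)
  F5: move forward 0/5 (blocked), now at (x=0, y=0)
  F4: move forward 0/4 (blocked), now at (x=0, y=0)
  R: turn right, now facing East
Final: (x=0, y=0), facing East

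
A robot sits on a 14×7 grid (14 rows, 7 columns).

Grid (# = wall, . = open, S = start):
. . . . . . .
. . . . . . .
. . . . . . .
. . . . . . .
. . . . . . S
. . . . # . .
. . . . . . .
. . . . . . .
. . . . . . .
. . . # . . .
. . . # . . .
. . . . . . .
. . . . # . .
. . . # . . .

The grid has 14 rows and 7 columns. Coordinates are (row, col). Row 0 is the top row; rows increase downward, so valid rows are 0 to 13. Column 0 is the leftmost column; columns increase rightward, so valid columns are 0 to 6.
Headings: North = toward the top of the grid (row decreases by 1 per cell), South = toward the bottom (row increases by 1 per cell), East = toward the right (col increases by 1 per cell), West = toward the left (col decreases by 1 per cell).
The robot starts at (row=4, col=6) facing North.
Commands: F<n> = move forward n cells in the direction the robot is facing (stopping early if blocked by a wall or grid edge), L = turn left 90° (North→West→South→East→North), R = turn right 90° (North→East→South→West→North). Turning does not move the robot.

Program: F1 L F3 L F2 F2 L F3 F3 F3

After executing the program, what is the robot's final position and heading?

Start: (row=4, col=6), facing North
  F1: move forward 1, now at (row=3, col=6)
  L: turn left, now facing West
  F3: move forward 3, now at (row=3, col=3)
  L: turn left, now facing South
  F2: move forward 2, now at (row=5, col=3)
  F2: move forward 2, now at (row=7, col=3)
  L: turn left, now facing East
  F3: move forward 3, now at (row=7, col=6)
  F3: move forward 0/3 (blocked), now at (row=7, col=6)
  F3: move forward 0/3 (blocked), now at (row=7, col=6)
Final: (row=7, col=6), facing East

Answer: Final position: (row=7, col=6), facing East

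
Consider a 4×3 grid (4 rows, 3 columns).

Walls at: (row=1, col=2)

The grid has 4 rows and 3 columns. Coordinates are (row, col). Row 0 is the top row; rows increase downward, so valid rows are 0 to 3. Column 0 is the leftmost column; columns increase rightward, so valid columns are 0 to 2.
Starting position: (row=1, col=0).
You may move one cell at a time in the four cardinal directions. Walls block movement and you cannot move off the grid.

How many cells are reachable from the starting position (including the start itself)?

Answer: Reachable cells: 11

Derivation:
BFS flood-fill from (row=1, col=0):
  Distance 0: (row=1, col=0)
  Distance 1: (row=0, col=0), (row=1, col=1), (row=2, col=0)
  Distance 2: (row=0, col=1), (row=2, col=1), (row=3, col=0)
  Distance 3: (row=0, col=2), (row=2, col=2), (row=3, col=1)
  Distance 4: (row=3, col=2)
Total reachable: 11 (grid has 11 open cells total)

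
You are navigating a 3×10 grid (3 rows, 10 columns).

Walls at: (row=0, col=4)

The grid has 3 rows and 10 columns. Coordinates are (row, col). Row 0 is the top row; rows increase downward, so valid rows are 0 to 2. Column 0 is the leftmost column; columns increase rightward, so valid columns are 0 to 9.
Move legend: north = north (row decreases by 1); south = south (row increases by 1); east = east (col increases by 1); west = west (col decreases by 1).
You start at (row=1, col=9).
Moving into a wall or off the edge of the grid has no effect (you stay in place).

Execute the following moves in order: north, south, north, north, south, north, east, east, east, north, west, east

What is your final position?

Answer: Final position: (row=0, col=9)

Derivation:
Start: (row=1, col=9)
  north (north): (row=1, col=9) -> (row=0, col=9)
  south (south): (row=0, col=9) -> (row=1, col=9)
  north (north): (row=1, col=9) -> (row=0, col=9)
  north (north): blocked, stay at (row=0, col=9)
  south (south): (row=0, col=9) -> (row=1, col=9)
  north (north): (row=1, col=9) -> (row=0, col=9)
  [×3]east (east): blocked, stay at (row=0, col=9)
  north (north): blocked, stay at (row=0, col=9)
  west (west): (row=0, col=9) -> (row=0, col=8)
  east (east): (row=0, col=8) -> (row=0, col=9)
Final: (row=0, col=9)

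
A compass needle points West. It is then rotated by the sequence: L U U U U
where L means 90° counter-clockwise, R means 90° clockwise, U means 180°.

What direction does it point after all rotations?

Start: West
  L (left (90° counter-clockwise)) -> South
  U (U-turn (180°)) -> North
  U (U-turn (180°)) -> South
  U (U-turn (180°)) -> North
  U (U-turn (180°)) -> South
Final: South

Answer: Final heading: South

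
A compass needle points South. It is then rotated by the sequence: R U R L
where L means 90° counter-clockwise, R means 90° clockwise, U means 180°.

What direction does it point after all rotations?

Answer: Final heading: East

Derivation:
Start: South
  R (right (90° clockwise)) -> West
  U (U-turn (180°)) -> East
  R (right (90° clockwise)) -> South
  L (left (90° counter-clockwise)) -> East
Final: East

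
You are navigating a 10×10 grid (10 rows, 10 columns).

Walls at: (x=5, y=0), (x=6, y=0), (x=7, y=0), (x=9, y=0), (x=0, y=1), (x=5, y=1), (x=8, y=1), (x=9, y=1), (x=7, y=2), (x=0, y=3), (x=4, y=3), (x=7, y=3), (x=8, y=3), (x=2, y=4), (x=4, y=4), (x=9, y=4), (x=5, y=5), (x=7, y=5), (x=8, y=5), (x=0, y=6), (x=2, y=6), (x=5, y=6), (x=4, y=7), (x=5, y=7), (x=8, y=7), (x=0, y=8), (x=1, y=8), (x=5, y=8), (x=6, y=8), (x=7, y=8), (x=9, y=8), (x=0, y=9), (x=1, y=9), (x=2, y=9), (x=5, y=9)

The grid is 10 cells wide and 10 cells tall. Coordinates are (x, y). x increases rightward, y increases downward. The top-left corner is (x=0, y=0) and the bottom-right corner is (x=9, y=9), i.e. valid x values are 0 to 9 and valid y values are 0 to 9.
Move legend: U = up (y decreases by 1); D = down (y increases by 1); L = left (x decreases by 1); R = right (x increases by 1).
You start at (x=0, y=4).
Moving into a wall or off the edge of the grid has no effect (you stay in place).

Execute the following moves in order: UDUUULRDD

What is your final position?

Answer: Final position: (x=1, y=6)

Derivation:
Start: (x=0, y=4)
  U (up): blocked, stay at (x=0, y=4)
  D (down): (x=0, y=4) -> (x=0, y=5)
  U (up): (x=0, y=5) -> (x=0, y=4)
  U (up): blocked, stay at (x=0, y=4)
  U (up): blocked, stay at (x=0, y=4)
  L (left): blocked, stay at (x=0, y=4)
  R (right): (x=0, y=4) -> (x=1, y=4)
  D (down): (x=1, y=4) -> (x=1, y=5)
  D (down): (x=1, y=5) -> (x=1, y=6)
Final: (x=1, y=6)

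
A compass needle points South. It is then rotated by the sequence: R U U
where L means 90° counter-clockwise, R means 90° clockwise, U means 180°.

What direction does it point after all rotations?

Answer: Final heading: West

Derivation:
Start: South
  R (right (90° clockwise)) -> West
  U (U-turn (180°)) -> East
  U (U-turn (180°)) -> West
Final: West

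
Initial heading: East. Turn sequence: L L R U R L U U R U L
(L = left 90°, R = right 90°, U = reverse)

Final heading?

Answer: Final heading: North

Derivation:
Start: East
  L (left (90° counter-clockwise)) -> North
  L (left (90° counter-clockwise)) -> West
  R (right (90° clockwise)) -> North
  U (U-turn (180°)) -> South
  R (right (90° clockwise)) -> West
  L (left (90° counter-clockwise)) -> South
  U (U-turn (180°)) -> North
  U (U-turn (180°)) -> South
  R (right (90° clockwise)) -> West
  U (U-turn (180°)) -> East
  L (left (90° counter-clockwise)) -> North
Final: North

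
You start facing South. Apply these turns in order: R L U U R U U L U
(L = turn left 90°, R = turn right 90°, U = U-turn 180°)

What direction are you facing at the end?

Start: South
  R (right (90° clockwise)) -> West
  L (left (90° counter-clockwise)) -> South
  U (U-turn (180°)) -> North
  U (U-turn (180°)) -> South
  R (right (90° clockwise)) -> West
  U (U-turn (180°)) -> East
  U (U-turn (180°)) -> West
  L (left (90° counter-clockwise)) -> South
  U (U-turn (180°)) -> North
Final: North

Answer: Final heading: North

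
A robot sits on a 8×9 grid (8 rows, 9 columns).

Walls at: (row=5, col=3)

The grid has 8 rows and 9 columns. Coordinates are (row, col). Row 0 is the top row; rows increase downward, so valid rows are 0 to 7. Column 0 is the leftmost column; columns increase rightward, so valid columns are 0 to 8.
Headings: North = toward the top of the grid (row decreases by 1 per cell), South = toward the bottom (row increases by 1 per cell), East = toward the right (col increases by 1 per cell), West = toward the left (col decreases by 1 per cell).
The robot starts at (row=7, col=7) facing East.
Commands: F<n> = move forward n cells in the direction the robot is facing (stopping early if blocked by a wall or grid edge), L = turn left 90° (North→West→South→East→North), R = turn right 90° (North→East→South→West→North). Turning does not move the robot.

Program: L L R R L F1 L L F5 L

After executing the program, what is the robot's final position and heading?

Answer: Final position: (row=7, col=7), facing East

Derivation:
Start: (row=7, col=7), facing East
  L: turn left, now facing North
  L: turn left, now facing West
  R: turn right, now facing North
  R: turn right, now facing East
  L: turn left, now facing North
  F1: move forward 1, now at (row=6, col=7)
  L: turn left, now facing West
  L: turn left, now facing South
  F5: move forward 1/5 (blocked), now at (row=7, col=7)
  L: turn left, now facing East
Final: (row=7, col=7), facing East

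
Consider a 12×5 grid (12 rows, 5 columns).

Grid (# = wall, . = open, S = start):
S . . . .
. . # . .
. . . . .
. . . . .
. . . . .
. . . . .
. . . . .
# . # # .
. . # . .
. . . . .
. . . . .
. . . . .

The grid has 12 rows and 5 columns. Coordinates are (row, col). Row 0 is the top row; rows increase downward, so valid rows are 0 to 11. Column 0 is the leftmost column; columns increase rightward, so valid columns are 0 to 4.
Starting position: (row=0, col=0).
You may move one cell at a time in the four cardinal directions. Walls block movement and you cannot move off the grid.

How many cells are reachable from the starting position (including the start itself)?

BFS flood-fill from (row=0, col=0):
  Distance 0: (row=0, col=0)
  Distance 1: (row=0, col=1), (row=1, col=0)
  Distance 2: (row=0, col=2), (row=1, col=1), (row=2, col=0)
  Distance 3: (row=0, col=3), (row=2, col=1), (row=3, col=0)
  Distance 4: (row=0, col=4), (row=1, col=3), (row=2, col=2), (row=3, col=1), (row=4, col=0)
  Distance 5: (row=1, col=4), (row=2, col=3), (row=3, col=2), (row=4, col=1), (row=5, col=0)
  Distance 6: (row=2, col=4), (row=3, col=3), (row=4, col=2), (row=5, col=1), (row=6, col=0)
  Distance 7: (row=3, col=4), (row=4, col=3), (row=5, col=2), (row=6, col=1)
  Distance 8: (row=4, col=4), (row=5, col=3), (row=6, col=2), (row=7, col=1)
  Distance 9: (row=5, col=4), (row=6, col=3), (row=8, col=1)
  Distance 10: (row=6, col=4), (row=8, col=0), (row=9, col=1)
  Distance 11: (row=7, col=4), (row=9, col=0), (row=9, col=2), (row=10, col=1)
  Distance 12: (row=8, col=4), (row=9, col=3), (row=10, col=0), (row=10, col=2), (row=11, col=1)
  Distance 13: (row=8, col=3), (row=9, col=4), (row=10, col=3), (row=11, col=0), (row=11, col=2)
  Distance 14: (row=10, col=4), (row=11, col=3)
  Distance 15: (row=11, col=4)
Total reachable: 55 (grid has 55 open cells total)

Answer: Reachable cells: 55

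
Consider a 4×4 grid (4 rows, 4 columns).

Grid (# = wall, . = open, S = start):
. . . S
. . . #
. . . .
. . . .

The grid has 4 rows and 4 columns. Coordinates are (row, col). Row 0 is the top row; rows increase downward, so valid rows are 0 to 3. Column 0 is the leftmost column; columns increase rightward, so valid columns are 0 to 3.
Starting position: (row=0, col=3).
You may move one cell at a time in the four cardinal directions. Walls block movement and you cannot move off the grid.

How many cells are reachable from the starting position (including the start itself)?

BFS flood-fill from (row=0, col=3):
  Distance 0: (row=0, col=3)
  Distance 1: (row=0, col=2)
  Distance 2: (row=0, col=1), (row=1, col=2)
  Distance 3: (row=0, col=0), (row=1, col=1), (row=2, col=2)
  Distance 4: (row=1, col=0), (row=2, col=1), (row=2, col=3), (row=3, col=2)
  Distance 5: (row=2, col=0), (row=3, col=1), (row=3, col=3)
  Distance 6: (row=3, col=0)
Total reachable: 15 (grid has 15 open cells total)

Answer: Reachable cells: 15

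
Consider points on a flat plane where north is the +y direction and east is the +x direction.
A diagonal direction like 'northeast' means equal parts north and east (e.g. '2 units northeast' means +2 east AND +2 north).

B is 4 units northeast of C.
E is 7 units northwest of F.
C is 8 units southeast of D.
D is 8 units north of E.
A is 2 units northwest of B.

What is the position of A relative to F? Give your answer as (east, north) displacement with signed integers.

Answer: A is at (east=3, north=13) relative to F.

Derivation:
Place F at the origin (east=0, north=0).
  E is 7 units northwest of F: delta (east=-7, north=+7); E at (east=-7, north=7).
  D is 8 units north of E: delta (east=+0, north=+8); D at (east=-7, north=15).
  C is 8 units southeast of D: delta (east=+8, north=-8); C at (east=1, north=7).
  B is 4 units northeast of C: delta (east=+4, north=+4); B at (east=5, north=11).
  A is 2 units northwest of B: delta (east=-2, north=+2); A at (east=3, north=13).
Therefore A relative to F: (east=3, north=13).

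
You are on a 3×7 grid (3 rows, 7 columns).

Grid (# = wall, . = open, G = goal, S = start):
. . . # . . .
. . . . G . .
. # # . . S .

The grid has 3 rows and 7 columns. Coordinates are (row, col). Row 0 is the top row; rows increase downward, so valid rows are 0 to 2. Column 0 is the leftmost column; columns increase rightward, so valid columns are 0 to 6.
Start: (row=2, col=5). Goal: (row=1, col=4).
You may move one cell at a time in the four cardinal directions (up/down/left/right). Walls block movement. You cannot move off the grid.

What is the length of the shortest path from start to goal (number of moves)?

BFS from (row=2, col=5) until reaching (row=1, col=4):
  Distance 0: (row=2, col=5)
  Distance 1: (row=1, col=5), (row=2, col=4), (row=2, col=6)
  Distance 2: (row=0, col=5), (row=1, col=4), (row=1, col=6), (row=2, col=3)  <- goal reached here
One shortest path (2 moves): (row=2, col=5) -> (row=2, col=4) -> (row=1, col=4)

Answer: Shortest path length: 2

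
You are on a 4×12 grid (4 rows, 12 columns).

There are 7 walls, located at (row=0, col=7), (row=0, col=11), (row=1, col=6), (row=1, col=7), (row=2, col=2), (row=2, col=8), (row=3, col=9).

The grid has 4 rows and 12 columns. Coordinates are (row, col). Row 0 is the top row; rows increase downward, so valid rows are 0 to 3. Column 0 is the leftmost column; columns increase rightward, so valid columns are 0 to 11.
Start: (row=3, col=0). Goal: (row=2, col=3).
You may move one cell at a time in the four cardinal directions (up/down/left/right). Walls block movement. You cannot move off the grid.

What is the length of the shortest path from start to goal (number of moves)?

BFS from (row=3, col=0) until reaching (row=2, col=3):
  Distance 0: (row=3, col=0)
  Distance 1: (row=2, col=0), (row=3, col=1)
  Distance 2: (row=1, col=0), (row=2, col=1), (row=3, col=2)
  Distance 3: (row=0, col=0), (row=1, col=1), (row=3, col=3)
  Distance 4: (row=0, col=1), (row=1, col=2), (row=2, col=3), (row=3, col=4)  <- goal reached here
One shortest path (4 moves): (row=3, col=0) -> (row=3, col=1) -> (row=3, col=2) -> (row=3, col=3) -> (row=2, col=3)

Answer: Shortest path length: 4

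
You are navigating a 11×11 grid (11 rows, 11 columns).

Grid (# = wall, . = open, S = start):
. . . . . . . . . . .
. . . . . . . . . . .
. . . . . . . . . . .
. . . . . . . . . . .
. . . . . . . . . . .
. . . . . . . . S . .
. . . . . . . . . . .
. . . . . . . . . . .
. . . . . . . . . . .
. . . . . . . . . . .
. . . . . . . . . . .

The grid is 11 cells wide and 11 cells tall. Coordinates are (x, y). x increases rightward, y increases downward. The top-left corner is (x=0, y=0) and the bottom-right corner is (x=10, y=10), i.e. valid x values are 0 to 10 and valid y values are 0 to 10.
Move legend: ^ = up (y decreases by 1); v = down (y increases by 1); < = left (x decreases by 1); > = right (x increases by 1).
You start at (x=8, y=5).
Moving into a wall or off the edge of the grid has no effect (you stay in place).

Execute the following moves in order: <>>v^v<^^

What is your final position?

Answer: Final position: (x=8, y=4)

Derivation:
Start: (x=8, y=5)
  < (left): (x=8, y=5) -> (x=7, y=5)
  > (right): (x=7, y=5) -> (x=8, y=5)
  > (right): (x=8, y=5) -> (x=9, y=5)
  v (down): (x=9, y=5) -> (x=9, y=6)
  ^ (up): (x=9, y=6) -> (x=9, y=5)
  v (down): (x=9, y=5) -> (x=9, y=6)
  < (left): (x=9, y=6) -> (x=8, y=6)
  ^ (up): (x=8, y=6) -> (x=8, y=5)
  ^ (up): (x=8, y=5) -> (x=8, y=4)
Final: (x=8, y=4)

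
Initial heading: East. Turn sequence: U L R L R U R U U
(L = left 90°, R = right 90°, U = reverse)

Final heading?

Answer: Final heading: South

Derivation:
Start: East
  U (U-turn (180°)) -> West
  L (left (90° counter-clockwise)) -> South
  R (right (90° clockwise)) -> West
  L (left (90° counter-clockwise)) -> South
  R (right (90° clockwise)) -> West
  U (U-turn (180°)) -> East
  R (right (90° clockwise)) -> South
  U (U-turn (180°)) -> North
  U (U-turn (180°)) -> South
Final: South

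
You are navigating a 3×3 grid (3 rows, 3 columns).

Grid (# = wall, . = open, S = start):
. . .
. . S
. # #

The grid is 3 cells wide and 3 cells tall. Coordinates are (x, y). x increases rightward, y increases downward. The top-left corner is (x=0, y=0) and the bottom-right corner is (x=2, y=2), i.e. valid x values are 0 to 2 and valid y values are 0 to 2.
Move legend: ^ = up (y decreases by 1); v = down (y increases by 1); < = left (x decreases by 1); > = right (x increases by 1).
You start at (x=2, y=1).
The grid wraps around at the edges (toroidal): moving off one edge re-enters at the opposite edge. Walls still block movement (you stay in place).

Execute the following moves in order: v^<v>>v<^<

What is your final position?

Start: (x=2, y=1)
  v (down): blocked, stay at (x=2, y=1)
  ^ (up): (x=2, y=1) -> (x=2, y=0)
  < (left): (x=2, y=0) -> (x=1, y=0)
  v (down): (x=1, y=0) -> (x=1, y=1)
  > (right): (x=1, y=1) -> (x=2, y=1)
  > (right): (x=2, y=1) -> (x=0, y=1)
  v (down): (x=0, y=1) -> (x=0, y=2)
  < (left): blocked, stay at (x=0, y=2)
  ^ (up): (x=0, y=2) -> (x=0, y=1)
  < (left): (x=0, y=1) -> (x=2, y=1)
Final: (x=2, y=1)

Answer: Final position: (x=2, y=1)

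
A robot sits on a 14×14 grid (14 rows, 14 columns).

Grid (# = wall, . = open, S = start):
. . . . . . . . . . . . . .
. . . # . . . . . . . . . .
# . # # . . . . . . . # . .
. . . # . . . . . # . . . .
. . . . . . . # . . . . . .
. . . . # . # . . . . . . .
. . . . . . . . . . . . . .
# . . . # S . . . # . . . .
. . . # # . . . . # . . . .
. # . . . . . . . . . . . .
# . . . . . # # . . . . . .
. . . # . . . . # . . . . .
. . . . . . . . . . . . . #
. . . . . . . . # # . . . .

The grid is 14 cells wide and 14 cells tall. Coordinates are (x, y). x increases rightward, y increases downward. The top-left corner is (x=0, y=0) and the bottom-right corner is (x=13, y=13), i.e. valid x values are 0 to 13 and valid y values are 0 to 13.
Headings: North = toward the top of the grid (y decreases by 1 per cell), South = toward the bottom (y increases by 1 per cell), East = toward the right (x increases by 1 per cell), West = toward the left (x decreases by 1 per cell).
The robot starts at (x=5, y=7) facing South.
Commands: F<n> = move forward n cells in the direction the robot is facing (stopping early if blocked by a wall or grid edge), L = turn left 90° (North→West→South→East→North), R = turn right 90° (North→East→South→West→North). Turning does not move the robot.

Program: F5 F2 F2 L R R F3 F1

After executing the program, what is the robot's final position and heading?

Start: (x=5, y=7), facing South
  F5: move forward 5, now at (x=5, y=12)
  F2: move forward 1/2 (blocked), now at (x=5, y=13)
  F2: move forward 0/2 (blocked), now at (x=5, y=13)
  L: turn left, now facing East
  R: turn right, now facing South
  R: turn right, now facing West
  F3: move forward 3, now at (x=2, y=13)
  F1: move forward 1, now at (x=1, y=13)
Final: (x=1, y=13), facing West

Answer: Final position: (x=1, y=13), facing West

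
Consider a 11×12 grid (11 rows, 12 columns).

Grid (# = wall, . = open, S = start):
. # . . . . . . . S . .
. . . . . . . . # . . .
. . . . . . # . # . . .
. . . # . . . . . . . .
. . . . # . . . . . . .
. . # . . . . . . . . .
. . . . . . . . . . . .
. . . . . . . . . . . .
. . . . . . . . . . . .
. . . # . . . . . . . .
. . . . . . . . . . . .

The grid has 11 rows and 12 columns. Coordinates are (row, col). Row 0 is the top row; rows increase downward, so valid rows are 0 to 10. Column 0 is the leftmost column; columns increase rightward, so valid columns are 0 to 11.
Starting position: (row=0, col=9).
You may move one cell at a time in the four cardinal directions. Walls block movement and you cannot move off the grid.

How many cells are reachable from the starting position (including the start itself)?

BFS flood-fill from (row=0, col=9):
  Distance 0: (row=0, col=9)
  Distance 1: (row=0, col=8), (row=0, col=10), (row=1, col=9)
  Distance 2: (row=0, col=7), (row=0, col=11), (row=1, col=10), (row=2, col=9)
  Distance 3: (row=0, col=6), (row=1, col=7), (row=1, col=11), (row=2, col=10), (row=3, col=9)
  Distance 4: (row=0, col=5), (row=1, col=6), (row=2, col=7), (row=2, col=11), (row=3, col=8), (row=3, col=10), (row=4, col=9)
  Distance 5: (row=0, col=4), (row=1, col=5), (row=3, col=7), (row=3, col=11), (row=4, col=8), (row=4, col=10), (row=5, col=9)
  Distance 6: (row=0, col=3), (row=1, col=4), (row=2, col=5), (row=3, col=6), (row=4, col=7), (row=4, col=11), (row=5, col=8), (row=5, col=10), (row=6, col=9)
  Distance 7: (row=0, col=2), (row=1, col=3), (row=2, col=4), (row=3, col=5), (row=4, col=6), (row=5, col=7), (row=5, col=11), (row=6, col=8), (row=6, col=10), (row=7, col=9)
  Distance 8: (row=1, col=2), (row=2, col=3), (row=3, col=4), (row=4, col=5), (row=5, col=6), (row=6, col=7), (row=6, col=11), (row=7, col=8), (row=7, col=10), (row=8, col=9)
  Distance 9: (row=1, col=1), (row=2, col=2), (row=5, col=5), (row=6, col=6), (row=7, col=7), (row=7, col=11), (row=8, col=8), (row=8, col=10), (row=9, col=9)
  Distance 10: (row=1, col=0), (row=2, col=1), (row=3, col=2), (row=5, col=4), (row=6, col=5), (row=7, col=6), (row=8, col=7), (row=8, col=11), (row=9, col=8), (row=9, col=10), (row=10, col=9)
  Distance 11: (row=0, col=0), (row=2, col=0), (row=3, col=1), (row=4, col=2), (row=5, col=3), (row=6, col=4), (row=7, col=5), (row=8, col=6), (row=9, col=7), (row=9, col=11), (row=10, col=8), (row=10, col=10)
  Distance 12: (row=3, col=0), (row=4, col=1), (row=4, col=3), (row=6, col=3), (row=7, col=4), (row=8, col=5), (row=9, col=6), (row=10, col=7), (row=10, col=11)
  Distance 13: (row=4, col=0), (row=5, col=1), (row=6, col=2), (row=7, col=3), (row=8, col=4), (row=9, col=5), (row=10, col=6)
  Distance 14: (row=5, col=0), (row=6, col=1), (row=7, col=2), (row=8, col=3), (row=9, col=4), (row=10, col=5)
  Distance 15: (row=6, col=0), (row=7, col=1), (row=8, col=2), (row=10, col=4)
  Distance 16: (row=7, col=0), (row=8, col=1), (row=9, col=2), (row=10, col=3)
  Distance 17: (row=8, col=0), (row=9, col=1), (row=10, col=2)
  Distance 18: (row=9, col=0), (row=10, col=1)
  Distance 19: (row=10, col=0)
Total reachable: 124 (grid has 124 open cells total)

Answer: Reachable cells: 124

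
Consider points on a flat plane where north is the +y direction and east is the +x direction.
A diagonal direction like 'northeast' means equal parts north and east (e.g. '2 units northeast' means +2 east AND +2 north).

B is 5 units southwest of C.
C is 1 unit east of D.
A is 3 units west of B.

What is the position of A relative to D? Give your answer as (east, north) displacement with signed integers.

Answer: A is at (east=-7, north=-5) relative to D.

Derivation:
Place D at the origin (east=0, north=0).
  C is 1 unit east of D: delta (east=+1, north=+0); C at (east=1, north=0).
  B is 5 units southwest of C: delta (east=-5, north=-5); B at (east=-4, north=-5).
  A is 3 units west of B: delta (east=-3, north=+0); A at (east=-7, north=-5).
Therefore A relative to D: (east=-7, north=-5).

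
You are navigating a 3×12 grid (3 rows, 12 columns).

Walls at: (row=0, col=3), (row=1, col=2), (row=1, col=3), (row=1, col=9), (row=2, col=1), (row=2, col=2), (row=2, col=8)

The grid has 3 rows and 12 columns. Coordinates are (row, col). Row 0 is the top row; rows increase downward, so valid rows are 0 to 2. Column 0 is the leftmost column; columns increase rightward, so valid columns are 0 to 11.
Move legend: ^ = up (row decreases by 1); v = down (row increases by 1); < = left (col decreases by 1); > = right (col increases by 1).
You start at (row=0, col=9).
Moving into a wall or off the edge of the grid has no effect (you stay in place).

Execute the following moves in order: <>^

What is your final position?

Answer: Final position: (row=0, col=9)

Derivation:
Start: (row=0, col=9)
  < (left): (row=0, col=9) -> (row=0, col=8)
  > (right): (row=0, col=8) -> (row=0, col=9)
  ^ (up): blocked, stay at (row=0, col=9)
Final: (row=0, col=9)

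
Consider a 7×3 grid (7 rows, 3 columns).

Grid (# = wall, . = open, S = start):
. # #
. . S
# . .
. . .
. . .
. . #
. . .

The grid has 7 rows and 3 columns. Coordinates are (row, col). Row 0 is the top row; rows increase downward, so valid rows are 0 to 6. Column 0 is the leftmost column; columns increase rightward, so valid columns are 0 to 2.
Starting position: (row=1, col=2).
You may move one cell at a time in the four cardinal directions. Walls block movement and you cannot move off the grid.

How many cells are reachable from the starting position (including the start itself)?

BFS flood-fill from (row=1, col=2):
  Distance 0: (row=1, col=2)
  Distance 1: (row=1, col=1), (row=2, col=2)
  Distance 2: (row=1, col=0), (row=2, col=1), (row=3, col=2)
  Distance 3: (row=0, col=0), (row=3, col=1), (row=4, col=2)
  Distance 4: (row=3, col=0), (row=4, col=1)
  Distance 5: (row=4, col=0), (row=5, col=1)
  Distance 6: (row=5, col=0), (row=6, col=1)
  Distance 7: (row=6, col=0), (row=6, col=2)
Total reachable: 17 (grid has 17 open cells total)

Answer: Reachable cells: 17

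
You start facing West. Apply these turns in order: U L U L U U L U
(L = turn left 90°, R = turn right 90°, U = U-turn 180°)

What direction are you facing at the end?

Start: West
  U (U-turn (180°)) -> East
  L (left (90° counter-clockwise)) -> North
  U (U-turn (180°)) -> South
  L (left (90° counter-clockwise)) -> East
  U (U-turn (180°)) -> West
  U (U-turn (180°)) -> East
  L (left (90° counter-clockwise)) -> North
  U (U-turn (180°)) -> South
Final: South

Answer: Final heading: South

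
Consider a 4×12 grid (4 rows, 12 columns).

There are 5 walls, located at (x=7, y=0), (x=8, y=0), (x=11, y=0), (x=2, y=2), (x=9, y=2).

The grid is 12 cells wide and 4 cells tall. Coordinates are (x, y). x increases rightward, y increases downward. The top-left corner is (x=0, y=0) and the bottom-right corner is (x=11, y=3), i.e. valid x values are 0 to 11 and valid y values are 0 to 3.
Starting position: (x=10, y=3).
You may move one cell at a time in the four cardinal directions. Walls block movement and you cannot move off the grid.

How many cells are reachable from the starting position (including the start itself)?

BFS flood-fill from (x=10, y=3):
  Distance 0: (x=10, y=3)
  Distance 1: (x=10, y=2), (x=9, y=3), (x=11, y=3)
  Distance 2: (x=10, y=1), (x=11, y=2), (x=8, y=3)
  Distance 3: (x=10, y=0), (x=9, y=1), (x=11, y=1), (x=8, y=2), (x=7, y=3)
  Distance 4: (x=9, y=0), (x=8, y=1), (x=7, y=2), (x=6, y=3)
  Distance 5: (x=7, y=1), (x=6, y=2), (x=5, y=3)
  Distance 6: (x=6, y=1), (x=5, y=2), (x=4, y=3)
  Distance 7: (x=6, y=0), (x=5, y=1), (x=4, y=2), (x=3, y=3)
  Distance 8: (x=5, y=0), (x=4, y=1), (x=3, y=2), (x=2, y=3)
  Distance 9: (x=4, y=0), (x=3, y=1), (x=1, y=3)
  Distance 10: (x=3, y=0), (x=2, y=1), (x=1, y=2), (x=0, y=3)
  Distance 11: (x=2, y=0), (x=1, y=1), (x=0, y=2)
  Distance 12: (x=1, y=0), (x=0, y=1)
  Distance 13: (x=0, y=0)
Total reachable: 43 (grid has 43 open cells total)

Answer: Reachable cells: 43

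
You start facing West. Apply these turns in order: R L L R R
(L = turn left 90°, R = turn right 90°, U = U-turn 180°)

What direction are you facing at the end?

Answer: Final heading: North

Derivation:
Start: West
  R (right (90° clockwise)) -> North
  L (left (90° counter-clockwise)) -> West
  L (left (90° counter-clockwise)) -> South
  R (right (90° clockwise)) -> West
  R (right (90° clockwise)) -> North
Final: North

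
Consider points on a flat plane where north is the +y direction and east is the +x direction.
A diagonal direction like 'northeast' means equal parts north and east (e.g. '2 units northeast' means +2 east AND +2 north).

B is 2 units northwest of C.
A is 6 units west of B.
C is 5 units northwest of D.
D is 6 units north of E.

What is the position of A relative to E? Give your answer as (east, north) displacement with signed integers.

Answer: A is at (east=-13, north=13) relative to E.

Derivation:
Place E at the origin (east=0, north=0).
  D is 6 units north of E: delta (east=+0, north=+6); D at (east=0, north=6).
  C is 5 units northwest of D: delta (east=-5, north=+5); C at (east=-5, north=11).
  B is 2 units northwest of C: delta (east=-2, north=+2); B at (east=-7, north=13).
  A is 6 units west of B: delta (east=-6, north=+0); A at (east=-13, north=13).
Therefore A relative to E: (east=-13, north=13).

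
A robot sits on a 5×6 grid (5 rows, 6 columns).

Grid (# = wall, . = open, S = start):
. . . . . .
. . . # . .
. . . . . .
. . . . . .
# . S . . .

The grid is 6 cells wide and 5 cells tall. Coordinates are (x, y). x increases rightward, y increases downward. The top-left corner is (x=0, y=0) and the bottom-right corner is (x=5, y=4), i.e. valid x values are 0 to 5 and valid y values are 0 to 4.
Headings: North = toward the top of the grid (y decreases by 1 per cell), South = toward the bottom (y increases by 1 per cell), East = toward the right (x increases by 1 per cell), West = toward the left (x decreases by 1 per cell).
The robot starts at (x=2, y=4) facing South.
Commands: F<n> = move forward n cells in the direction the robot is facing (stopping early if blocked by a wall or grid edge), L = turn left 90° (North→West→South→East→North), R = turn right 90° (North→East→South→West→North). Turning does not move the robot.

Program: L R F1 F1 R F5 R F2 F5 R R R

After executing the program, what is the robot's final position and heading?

Start: (x=2, y=4), facing South
  L: turn left, now facing East
  R: turn right, now facing South
  F1: move forward 0/1 (blocked), now at (x=2, y=4)
  F1: move forward 0/1 (blocked), now at (x=2, y=4)
  R: turn right, now facing West
  F5: move forward 1/5 (blocked), now at (x=1, y=4)
  R: turn right, now facing North
  F2: move forward 2, now at (x=1, y=2)
  F5: move forward 2/5 (blocked), now at (x=1, y=0)
  R: turn right, now facing East
  R: turn right, now facing South
  R: turn right, now facing West
Final: (x=1, y=0), facing West

Answer: Final position: (x=1, y=0), facing West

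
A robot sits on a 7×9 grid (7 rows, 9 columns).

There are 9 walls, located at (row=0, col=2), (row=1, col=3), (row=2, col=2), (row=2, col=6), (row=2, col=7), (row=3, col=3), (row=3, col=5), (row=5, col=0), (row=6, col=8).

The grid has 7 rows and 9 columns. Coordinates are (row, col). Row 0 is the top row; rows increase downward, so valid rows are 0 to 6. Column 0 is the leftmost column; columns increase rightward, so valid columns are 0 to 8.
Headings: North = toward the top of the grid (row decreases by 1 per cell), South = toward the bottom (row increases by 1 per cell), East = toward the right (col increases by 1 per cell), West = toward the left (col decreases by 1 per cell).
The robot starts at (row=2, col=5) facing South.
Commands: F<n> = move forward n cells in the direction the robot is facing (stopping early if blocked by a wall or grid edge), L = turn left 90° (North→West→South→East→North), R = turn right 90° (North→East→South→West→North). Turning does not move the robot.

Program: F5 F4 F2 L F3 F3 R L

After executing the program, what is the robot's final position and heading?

Start: (row=2, col=5), facing South
  F5: move forward 0/5 (blocked), now at (row=2, col=5)
  F4: move forward 0/4 (blocked), now at (row=2, col=5)
  F2: move forward 0/2 (blocked), now at (row=2, col=5)
  L: turn left, now facing East
  F3: move forward 0/3 (blocked), now at (row=2, col=5)
  F3: move forward 0/3 (blocked), now at (row=2, col=5)
  R: turn right, now facing South
  L: turn left, now facing East
Final: (row=2, col=5), facing East

Answer: Final position: (row=2, col=5), facing East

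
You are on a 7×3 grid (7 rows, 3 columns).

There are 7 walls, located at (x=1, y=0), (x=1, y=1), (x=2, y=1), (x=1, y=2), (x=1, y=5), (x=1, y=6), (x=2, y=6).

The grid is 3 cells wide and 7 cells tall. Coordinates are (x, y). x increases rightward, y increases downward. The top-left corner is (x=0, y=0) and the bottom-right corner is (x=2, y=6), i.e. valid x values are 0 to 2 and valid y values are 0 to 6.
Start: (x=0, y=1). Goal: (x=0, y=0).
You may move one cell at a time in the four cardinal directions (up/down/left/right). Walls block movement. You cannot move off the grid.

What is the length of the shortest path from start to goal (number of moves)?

BFS from (x=0, y=1) until reaching (x=0, y=0):
  Distance 0: (x=0, y=1)
  Distance 1: (x=0, y=0), (x=0, y=2)  <- goal reached here
One shortest path (1 moves): (x=0, y=1) -> (x=0, y=0)

Answer: Shortest path length: 1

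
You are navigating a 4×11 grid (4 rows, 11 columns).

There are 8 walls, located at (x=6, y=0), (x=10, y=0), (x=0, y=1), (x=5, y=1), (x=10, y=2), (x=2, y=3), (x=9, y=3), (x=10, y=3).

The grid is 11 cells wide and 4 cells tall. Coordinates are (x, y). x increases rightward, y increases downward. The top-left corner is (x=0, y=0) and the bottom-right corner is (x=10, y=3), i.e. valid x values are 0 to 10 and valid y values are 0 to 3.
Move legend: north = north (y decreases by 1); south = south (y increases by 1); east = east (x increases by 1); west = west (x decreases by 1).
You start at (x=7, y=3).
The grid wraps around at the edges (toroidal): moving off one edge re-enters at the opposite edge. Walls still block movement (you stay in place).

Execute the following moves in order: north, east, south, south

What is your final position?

Answer: Final position: (x=8, y=0)

Derivation:
Start: (x=7, y=3)
  north (north): (x=7, y=3) -> (x=7, y=2)
  east (east): (x=7, y=2) -> (x=8, y=2)
  south (south): (x=8, y=2) -> (x=8, y=3)
  south (south): (x=8, y=3) -> (x=8, y=0)
Final: (x=8, y=0)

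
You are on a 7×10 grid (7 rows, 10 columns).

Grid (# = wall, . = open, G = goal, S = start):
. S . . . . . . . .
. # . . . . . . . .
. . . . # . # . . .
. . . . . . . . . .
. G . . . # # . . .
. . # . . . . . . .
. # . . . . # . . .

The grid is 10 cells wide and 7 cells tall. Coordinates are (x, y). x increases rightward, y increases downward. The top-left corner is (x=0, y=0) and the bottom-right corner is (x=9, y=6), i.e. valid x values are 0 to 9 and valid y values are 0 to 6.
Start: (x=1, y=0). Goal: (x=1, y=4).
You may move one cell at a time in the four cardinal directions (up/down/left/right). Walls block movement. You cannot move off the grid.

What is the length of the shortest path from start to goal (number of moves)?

Answer: Shortest path length: 6

Derivation:
BFS from (x=1, y=0) until reaching (x=1, y=4):
  Distance 0: (x=1, y=0)
  Distance 1: (x=0, y=0), (x=2, y=0)
  Distance 2: (x=3, y=0), (x=0, y=1), (x=2, y=1)
  Distance 3: (x=4, y=0), (x=3, y=1), (x=0, y=2), (x=2, y=2)
  Distance 4: (x=5, y=0), (x=4, y=1), (x=1, y=2), (x=3, y=2), (x=0, y=3), (x=2, y=3)
  Distance 5: (x=6, y=0), (x=5, y=1), (x=1, y=3), (x=3, y=3), (x=0, y=4), (x=2, y=4)
  Distance 6: (x=7, y=0), (x=6, y=1), (x=5, y=2), (x=4, y=3), (x=1, y=4), (x=3, y=4), (x=0, y=5)  <- goal reached here
One shortest path (6 moves): (x=1, y=0) -> (x=2, y=0) -> (x=2, y=1) -> (x=2, y=2) -> (x=1, y=2) -> (x=1, y=3) -> (x=1, y=4)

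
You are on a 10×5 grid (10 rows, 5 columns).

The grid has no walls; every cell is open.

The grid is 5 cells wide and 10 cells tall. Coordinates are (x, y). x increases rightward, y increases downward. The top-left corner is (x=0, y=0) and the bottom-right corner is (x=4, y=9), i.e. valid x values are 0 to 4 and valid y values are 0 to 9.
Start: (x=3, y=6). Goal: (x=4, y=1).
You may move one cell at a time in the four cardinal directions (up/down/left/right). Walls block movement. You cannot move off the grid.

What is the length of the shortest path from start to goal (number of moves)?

BFS from (x=3, y=6) until reaching (x=4, y=1):
  Distance 0: (x=3, y=6)
  Distance 1: (x=3, y=5), (x=2, y=6), (x=4, y=6), (x=3, y=7)
  Distance 2: (x=3, y=4), (x=2, y=5), (x=4, y=5), (x=1, y=6), (x=2, y=7), (x=4, y=7), (x=3, y=8)
  Distance 3: (x=3, y=3), (x=2, y=4), (x=4, y=4), (x=1, y=5), (x=0, y=6), (x=1, y=7), (x=2, y=8), (x=4, y=8), (x=3, y=9)
  Distance 4: (x=3, y=2), (x=2, y=3), (x=4, y=3), (x=1, y=4), (x=0, y=5), (x=0, y=7), (x=1, y=8), (x=2, y=9), (x=4, y=9)
  Distance 5: (x=3, y=1), (x=2, y=2), (x=4, y=2), (x=1, y=3), (x=0, y=4), (x=0, y=8), (x=1, y=9)
  Distance 6: (x=3, y=0), (x=2, y=1), (x=4, y=1), (x=1, y=2), (x=0, y=3), (x=0, y=9)  <- goal reached here
One shortest path (6 moves): (x=3, y=6) -> (x=4, y=6) -> (x=4, y=5) -> (x=4, y=4) -> (x=4, y=3) -> (x=4, y=2) -> (x=4, y=1)

Answer: Shortest path length: 6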